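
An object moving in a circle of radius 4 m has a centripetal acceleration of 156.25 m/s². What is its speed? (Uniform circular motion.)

v = √(a_c × r) = √(156.25 × 4) = 25.0 m/s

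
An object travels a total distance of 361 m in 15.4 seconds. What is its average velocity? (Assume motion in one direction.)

v_avg = Δd / Δt = 361 / 15.4 = 23.44 m/s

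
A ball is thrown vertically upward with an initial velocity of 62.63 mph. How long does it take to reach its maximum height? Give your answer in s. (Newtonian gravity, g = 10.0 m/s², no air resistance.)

v₀ = 62.63 mph × 0.44704 = 27.9981 m/s
t_up = v₀ / g = 27.9981 / 10.0 = 2.8 s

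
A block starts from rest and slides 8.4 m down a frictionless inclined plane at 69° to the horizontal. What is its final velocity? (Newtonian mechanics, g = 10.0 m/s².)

a = g sin(θ) = 10.0 × sin(69°) = 9.3358 m/s²
v = √(2ad) = √(2 × 9.3358 × 8.4) = 12.52 m/s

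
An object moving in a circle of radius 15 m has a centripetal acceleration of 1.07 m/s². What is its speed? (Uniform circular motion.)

v = √(a_c × r) = √(1.07 × 15) = 4.01 m/s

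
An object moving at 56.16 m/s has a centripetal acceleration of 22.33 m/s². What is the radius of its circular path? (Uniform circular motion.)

r = v²/a_c = 56.16²/22.33 = 141.24 m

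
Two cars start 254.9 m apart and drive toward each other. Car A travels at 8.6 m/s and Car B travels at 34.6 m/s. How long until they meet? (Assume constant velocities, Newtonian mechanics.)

Combined speed: v_combined = 8.6 + 34.6 = 43.2 m/s
Time to meet: t = d/v_combined = 254.9/43.2 = 5.9 s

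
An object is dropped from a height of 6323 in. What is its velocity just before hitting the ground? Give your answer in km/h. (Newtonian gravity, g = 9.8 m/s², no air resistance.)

h = 6323 in × 0.0254 = 160.604 m
v = √(2gh) = √(2 × 9.8 × 160.604) = 56.1056 m/s
v = 56.1056 m/s / 0.2777777777777778 = 202.0 km/h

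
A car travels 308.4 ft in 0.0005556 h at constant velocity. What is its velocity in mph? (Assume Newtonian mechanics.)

d = 308.4 ft × 0.3048 = 94.0003 m
t = 0.0005556 h × 3600.0 = 2.00016 s
v = d / t = 94.0003 / 2.00016 = 46.9964 m/s
v = 46.9964 m/s / 0.44704 = 105.1 mph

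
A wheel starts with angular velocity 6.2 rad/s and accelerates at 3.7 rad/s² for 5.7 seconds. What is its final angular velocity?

ω = ω₀ + αt = 6.2 + 3.7 × 5.7 = 27.29 rad/s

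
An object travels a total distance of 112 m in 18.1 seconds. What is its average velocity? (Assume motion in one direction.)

v_avg = Δd / Δt = 112 / 18.1 = 6.19 m/s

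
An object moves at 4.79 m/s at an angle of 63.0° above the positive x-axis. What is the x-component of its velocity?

vₓ = v cos(θ) = 4.79 × cos(63.0°) = 2.17 m/s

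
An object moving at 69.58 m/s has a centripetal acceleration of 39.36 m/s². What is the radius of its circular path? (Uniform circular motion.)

r = v²/a_c = 69.58²/39.36 = 123.0 m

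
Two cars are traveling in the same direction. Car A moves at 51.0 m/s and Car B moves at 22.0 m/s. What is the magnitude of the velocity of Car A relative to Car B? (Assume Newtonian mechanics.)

v_rel = |v_A - v_B| = |51.0 - 22.0| = 29.0 m/s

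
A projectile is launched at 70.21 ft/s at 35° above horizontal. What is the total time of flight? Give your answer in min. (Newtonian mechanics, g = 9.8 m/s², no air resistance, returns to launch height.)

v₀ = 70.21 ft/s × 0.3048 = 21.4 m/s
T = 2 × v₀ × sin(θ) / g = 2 × 21.4 × sin(35°) / 9.8 = 2 × 21.4 × 0.573576 / 9.8 = 2.50501 s
T = 2.50501 s / 60.0 = 0.04175 min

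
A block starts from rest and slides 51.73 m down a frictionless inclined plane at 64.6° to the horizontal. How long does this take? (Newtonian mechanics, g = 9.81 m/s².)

a = g sin(θ) = 9.81 × sin(64.6°) = 8.8617 m/s²
t = √(2d/a) = √(2 × 51.73 / 8.8617) = 3.42 s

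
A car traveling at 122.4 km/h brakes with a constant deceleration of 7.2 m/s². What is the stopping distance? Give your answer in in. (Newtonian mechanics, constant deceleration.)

v₀ = 122.4 km/h × 0.2777777777777778 = 34.0 m/s
d = v₀² / (2a) = 34.0² / (2 × 7.2) = 1156.0 / 14.4 = 80.2778 m
d = 80.2778 m / 0.0254 = 3161 in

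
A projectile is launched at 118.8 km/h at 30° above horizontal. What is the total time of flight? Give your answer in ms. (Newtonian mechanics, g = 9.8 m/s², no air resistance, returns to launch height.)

v₀ = 118.8 km/h × 0.2777777777777778 = 33.0 m/s
T = 2 × v₀ × sin(θ) / g = 2 × 33.0 × sin(30°) / 9.8 = 2 × 33.0 × 0.5 / 9.8 = 3.36735 s
T = 3.36735 s / 0.001 = 3367 ms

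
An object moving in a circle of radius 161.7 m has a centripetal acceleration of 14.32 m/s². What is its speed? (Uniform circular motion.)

v = √(a_c × r) = √(14.32 × 161.7) = 48.12 m/s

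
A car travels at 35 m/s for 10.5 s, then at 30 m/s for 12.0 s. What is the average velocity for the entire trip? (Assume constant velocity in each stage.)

d₁ = v₁t₁ = 35 × 10.5 = 367.5 m
d₂ = v₂t₂ = 30 × 12.0 = 360.0 m
d_total = 727.5 m, t_total = 22.5 s
v_avg = d_total/t_total = 727.5/22.5 = 32.33 m/s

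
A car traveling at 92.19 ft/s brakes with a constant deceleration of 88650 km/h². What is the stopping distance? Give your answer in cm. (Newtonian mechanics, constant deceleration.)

v₀ = 92.19 ft/s × 0.3048 = 28.0995 m/s
a = 88650 km/h² × 7.716049382716049e-05 = 6.84028 m/s²
d = v₀² / (2a) = 28.0995² / (2 × 6.84028) = 789.582 / 13.6806 = 57.7155 m
d = 57.7155 m / 0.01 = 5772 cm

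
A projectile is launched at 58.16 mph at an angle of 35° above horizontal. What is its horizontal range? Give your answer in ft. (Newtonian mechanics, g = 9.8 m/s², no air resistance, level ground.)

v₀ = 58.16 mph × 0.44704 = 25.9998 m/s
R = v₀² × sin(2θ) / g = 25.9998² × sin(2 × 35°) / 9.8 = 675.99 × 0.939693 / 9.8 = 64.8187 m
R = 64.8187 m / 0.3048 = 212.7 ft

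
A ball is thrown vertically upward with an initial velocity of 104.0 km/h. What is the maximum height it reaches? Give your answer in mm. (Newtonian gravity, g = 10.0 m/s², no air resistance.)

v₀ = 104.0 km/h × 0.2777777777777778 = 28.8889 m/s
h_max = v₀² / (2g) = 28.8889² / (2 × 10.0) = 834.569 / 20.0 = 41.7284 m
h_max = 41.7284 m / 0.001 = 41730 mm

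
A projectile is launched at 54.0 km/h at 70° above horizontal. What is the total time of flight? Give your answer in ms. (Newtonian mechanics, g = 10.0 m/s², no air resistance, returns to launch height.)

v₀ = 54.0 km/h × 0.2777777777777778 = 15.0 m/s
T = 2 × v₀ × sin(θ) / g = 2 × 15.0 × sin(70°) / 10.0 = 2 × 15.0 × 0.939693 / 10.0 = 2.81908 s
T = 2.81908 s / 0.001 = 2819 ms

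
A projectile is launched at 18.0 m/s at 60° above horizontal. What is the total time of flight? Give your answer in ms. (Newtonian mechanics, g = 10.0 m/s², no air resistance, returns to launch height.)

T = 2 × v₀ × sin(θ) / g = 2 × 18.0 × sin(60°) / 10.0 = 2 × 18.0 × 0.866025 / 10.0 = 3.11769 s
T = 3.11769 s / 0.001 = 3118 ms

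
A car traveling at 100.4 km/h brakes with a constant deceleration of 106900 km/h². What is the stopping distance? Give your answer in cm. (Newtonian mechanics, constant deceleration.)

v₀ = 100.4 km/h × 0.2777777777777778 = 27.8889 m/s
a = 106900 km/h² × 7.716049382716049e-05 = 8.24846 m/s²
d = v₀² / (2a) = 27.8889² / (2 × 8.24846) = 777.791 / 16.4969 = 47.1477 m
d = 47.1477 m / 0.01 = 4715 cm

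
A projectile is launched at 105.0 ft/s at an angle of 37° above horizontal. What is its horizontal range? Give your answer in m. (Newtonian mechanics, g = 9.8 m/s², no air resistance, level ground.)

v₀ = 105.0 ft/s × 0.3048 = 32.004 m/s
R = v₀² × sin(2θ) / g = 32.004² × sin(2 × 37°) / 9.8 = 1024.26 × 0.961262 / 9.8 = 100.5 m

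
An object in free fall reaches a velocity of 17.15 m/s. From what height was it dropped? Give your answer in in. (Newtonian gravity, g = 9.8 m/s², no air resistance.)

h = v² / (2g) = 17.15² / (2 × 9.8) = 15.0062 m
h = 15.0062 m / 0.0254 = 590.8 in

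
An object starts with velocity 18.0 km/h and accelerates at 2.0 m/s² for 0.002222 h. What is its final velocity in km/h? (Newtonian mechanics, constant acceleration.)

v₀ = 18.0 km/h × 0.2777777777777778 = 5.0 m/s
t = 0.002222 h × 3600.0 = 7.9992 s
v = v₀ + a × t = 5.0 + 2.0 × 7.9992 = 20.9984 m/s
v = 20.9984 m/s / 0.2777777777777778 = 75.59 km/h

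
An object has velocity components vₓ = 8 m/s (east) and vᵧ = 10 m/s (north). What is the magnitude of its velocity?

|v| = √(vₓ² + vᵧ²) = √(8² + 10²) = √(164) = 12.81 m/s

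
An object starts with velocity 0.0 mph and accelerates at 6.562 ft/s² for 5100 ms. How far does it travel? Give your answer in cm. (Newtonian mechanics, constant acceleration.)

v₀ = 0.0 mph × 0.44704 = 0.0 m/s
a = 6.562 ft/s² × 0.3048 = 2.0001 m/s²
t = 5100 ms × 0.001 = 5.1 s
d = v₀ × t + ½ × a × t² = 0.0 × 5.1 + 0.5 × 2.0001 × 5.1² = 26.0113 m
d = 26.0113 m / 0.01 = 2601 cm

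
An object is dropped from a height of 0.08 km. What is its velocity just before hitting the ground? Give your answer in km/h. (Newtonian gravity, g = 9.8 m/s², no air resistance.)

h = 0.08 km × 1000.0 = 80.0 m
v = √(2gh) = √(2 × 9.8 × 80.0) = 39.598 m/s
v = 39.598 m/s / 0.2777777777777778 = 142.6 km/h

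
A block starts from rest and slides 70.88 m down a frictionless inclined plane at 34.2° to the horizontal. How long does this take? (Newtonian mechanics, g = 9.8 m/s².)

a = g sin(θ) = 9.8 × sin(34.2°) = 5.5084 m/s²
t = √(2d/a) = √(2 × 70.88 / 5.5084) = 5.07 s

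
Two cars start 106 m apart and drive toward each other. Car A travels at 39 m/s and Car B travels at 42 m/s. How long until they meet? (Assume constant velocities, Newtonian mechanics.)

Combined speed: v_combined = 39 + 42 = 81 m/s
Time to meet: t = d/v_combined = 106/81 = 1.31 s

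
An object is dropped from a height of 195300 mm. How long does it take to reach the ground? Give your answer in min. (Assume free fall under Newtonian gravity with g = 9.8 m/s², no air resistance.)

h = 195300 mm × 0.001 = 195.3 m
t = √(2h/g) = √(2 × 195.3 / 9.8) = 6.31325 s
t = 6.31325 s / 60.0 = 0.1052 min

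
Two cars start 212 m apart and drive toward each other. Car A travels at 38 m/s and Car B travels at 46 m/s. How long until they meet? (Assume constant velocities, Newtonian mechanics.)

Combined speed: v_combined = 38 + 46 = 84 m/s
Time to meet: t = d/v_combined = 212/84 = 2.52 s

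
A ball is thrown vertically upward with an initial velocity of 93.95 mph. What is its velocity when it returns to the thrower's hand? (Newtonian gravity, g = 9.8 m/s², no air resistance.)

By conservation of energy (no air resistance), the ball returns to the throw height with the same speed as launch, but directed downward.
|v_ground| = v₀ = 93.95 mph
v_ground = 93.95 mph (downward)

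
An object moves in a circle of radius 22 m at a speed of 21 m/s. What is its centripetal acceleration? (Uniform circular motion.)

a_c = v²/r = 21²/22 = 441/22 = 20.05 m/s²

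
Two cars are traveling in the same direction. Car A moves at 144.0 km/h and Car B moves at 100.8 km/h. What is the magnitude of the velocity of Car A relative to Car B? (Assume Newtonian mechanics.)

v_rel = |v_A - v_B| = |144.0 - 100.8| = 43.2 km/h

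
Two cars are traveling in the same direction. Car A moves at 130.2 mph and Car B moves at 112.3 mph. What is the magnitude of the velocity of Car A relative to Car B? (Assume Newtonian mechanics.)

v_rel = |v_A - v_B| = |130.2 - 112.3| = 17.9 mph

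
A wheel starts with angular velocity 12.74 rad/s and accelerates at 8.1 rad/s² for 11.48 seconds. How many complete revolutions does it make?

θ = ω₀t + ½αt² = 12.74×11.48 + ½×8.1×11.48² = 680.00632 rad
Total revolutions = θ/(2π) = 680.00632/(2π) = 108.23
Complete revolutions = ⌊108.23⌋ = 108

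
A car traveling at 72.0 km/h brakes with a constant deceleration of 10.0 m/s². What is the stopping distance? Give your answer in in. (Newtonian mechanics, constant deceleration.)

v₀ = 72.0 km/h × 0.2777777777777778 = 20.0 m/s
d = v₀² / (2a) = 20.0² / (2 × 10.0) = 400.0 / 20.0 = 20.0 m
d = 20.0 m / 0.0254 = 787.4 in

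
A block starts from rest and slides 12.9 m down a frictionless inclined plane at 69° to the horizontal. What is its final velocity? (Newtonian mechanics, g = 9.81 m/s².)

a = g sin(θ) = 9.81 × sin(69°) = 9.1584 m/s²
v = √(2ad) = √(2 × 9.1584 × 12.9) = 15.37 m/s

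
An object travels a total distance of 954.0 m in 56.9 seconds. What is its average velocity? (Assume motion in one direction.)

v_avg = Δd / Δt = 954.0 / 56.9 = 16.77 m/s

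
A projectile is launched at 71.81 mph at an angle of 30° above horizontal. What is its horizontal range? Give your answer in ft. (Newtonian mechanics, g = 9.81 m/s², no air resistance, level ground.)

v₀ = 71.81 mph × 0.44704 = 32.1019 m/s
R = v₀² × sin(2θ) / g = 32.1019² × sin(2 × 30°) / 9.81 = 1030.53 × 0.866025 / 9.81 = 90.975 m
R = 90.975 m / 0.3048 = 298.5 ft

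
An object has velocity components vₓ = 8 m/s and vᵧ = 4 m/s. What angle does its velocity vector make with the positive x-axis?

θ = arctan(vᵧ/vₓ) = arctan(4/8) = 26.57°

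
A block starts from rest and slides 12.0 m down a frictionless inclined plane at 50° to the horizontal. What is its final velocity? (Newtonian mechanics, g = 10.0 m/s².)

a = g sin(θ) = 10.0 × sin(50°) = 7.6604 m/s²
v = √(2ad) = √(2 × 7.6604 × 12.0) = 13.56 m/s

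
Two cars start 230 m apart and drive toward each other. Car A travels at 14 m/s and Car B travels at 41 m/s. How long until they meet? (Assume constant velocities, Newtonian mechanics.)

Combined speed: v_combined = 14 + 41 = 55 m/s
Time to meet: t = d/v_combined = 230/55 = 4.18 s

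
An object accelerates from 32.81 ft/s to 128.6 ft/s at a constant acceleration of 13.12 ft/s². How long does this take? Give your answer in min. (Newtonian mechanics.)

v₀ = 32.81 ft/s × 0.3048 = 10.0005 m/s
v = 128.6 ft/s × 0.3048 = 39.1973 m/s
a = 13.12 ft/s² × 0.3048 = 3.99898 m/s²
t = (v - v₀) / a = (39.1973 - 10.0005) / 3.99898 = 7.30106 s
t = 7.30106 s / 60.0 = 0.1217 min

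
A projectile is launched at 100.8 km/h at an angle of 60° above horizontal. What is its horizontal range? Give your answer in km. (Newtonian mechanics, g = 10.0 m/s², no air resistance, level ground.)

v₀ = 100.8 km/h × 0.2777777777777778 = 28.0 m/s
R = v₀² × sin(2θ) / g = 28.0² × sin(2 × 60°) / 10.0 = 784.0 × 0.866025 / 10.0 = 67.8964 m
R = 67.8964 m / 1000.0 = 0.0679 km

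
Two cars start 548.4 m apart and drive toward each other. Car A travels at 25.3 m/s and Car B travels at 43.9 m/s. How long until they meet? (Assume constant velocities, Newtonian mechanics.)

Combined speed: v_combined = 25.3 + 43.9 = 69.2 m/s
Time to meet: t = d/v_combined = 548.4/69.2 = 7.92 s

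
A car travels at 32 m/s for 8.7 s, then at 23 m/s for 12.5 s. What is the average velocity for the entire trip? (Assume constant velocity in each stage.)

d₁ = v₁t₁ = 32 × 8.7 = 278.4 m
d₂ = v₂t₂ = 23 × 12.5 = 287.5 m
d_total = 565.9 m, t_total = 21.2 s
v_avg = d_total/t_total = 565.9/21.2 = 26.69 m/s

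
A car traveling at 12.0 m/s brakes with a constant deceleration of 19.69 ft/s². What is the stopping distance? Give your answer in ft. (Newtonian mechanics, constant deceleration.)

a = 19.69 ft/s² × 0.3048 = 6.00151 m/s²
d = v₀² / (2a) = 12.0² / (2 × 6.00151) = 144.0 / 12.003 = 11.997 m
d = 11.997 m / 0.3048 = 39.36 ft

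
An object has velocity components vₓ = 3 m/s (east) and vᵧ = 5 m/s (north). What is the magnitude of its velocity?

|v| = √(vₓ² + vᵧ²) = √(3² + 5²) = √(34) = 5.83 m/s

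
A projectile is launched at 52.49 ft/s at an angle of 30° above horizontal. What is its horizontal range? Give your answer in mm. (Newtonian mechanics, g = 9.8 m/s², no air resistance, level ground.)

v₀ = 52.49 ft/s × 0.3048 = 15.999 m/s
R = v₀² × sin(2θ) / g = 15.999² × sin(2 × 30°) / 9.8 = 255.968 × 0.866025 / 9.8 = 22.6199 m
R = 22.6199 m / 0.001 = 22620 mm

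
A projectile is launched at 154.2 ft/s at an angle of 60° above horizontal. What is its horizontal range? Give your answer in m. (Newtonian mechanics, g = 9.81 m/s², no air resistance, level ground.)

v₀ = 154.2 ft/s × 0.3048 = 47.0002 m/s
R = v₀² × sin(2θ) / g = 47.0002² × sin(2 × 60°) / 9.81 = 2209.02 × 0.866025 / 9.81 = 195.0 m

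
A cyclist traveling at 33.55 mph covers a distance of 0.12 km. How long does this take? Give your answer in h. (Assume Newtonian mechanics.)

d = 0.12 km × 1000.0 = 120.0 m
v = 33.55 mph × 0.44704 = 14.9982 m/s
t = d / v = 120.0 / 14.9982 = 8.00096 s
t = 8.00096 s / 3600.0 = 0.002222 h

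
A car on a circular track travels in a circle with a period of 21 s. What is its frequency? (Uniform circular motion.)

f = 1/T = 1/21 = 0.0476 Hz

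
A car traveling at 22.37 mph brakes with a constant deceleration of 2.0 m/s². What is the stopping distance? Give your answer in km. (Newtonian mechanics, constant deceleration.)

v₀ = 22.37 mph × 0.44704 = 10.0003 m/s
d = v₀² / (2a) = 10.0003² / (2 × 2.0) = 100.006 / 4.0 = 25.0015 m
d = 25.0015 m / 1000.0 = 0.025 km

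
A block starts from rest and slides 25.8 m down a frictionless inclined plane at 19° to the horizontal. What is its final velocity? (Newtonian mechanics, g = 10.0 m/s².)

a = g sin(θ) = 10.0 × sin(19°) = 3.2557 m/s²
v = √(2ad) = √(2 × 3.2557 × 25.8) = 12.96 m/s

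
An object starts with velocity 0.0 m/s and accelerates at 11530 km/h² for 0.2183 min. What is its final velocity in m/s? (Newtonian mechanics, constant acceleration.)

a = 11530 km/h² × 7.716049382716049e-05 = 0.88966 m/s²
t = 0.2183 min × 60.0 = 13.098 s
v = v₀ + a × t = 0.0 + 0.88966 × 13.098 = 11.65 m/s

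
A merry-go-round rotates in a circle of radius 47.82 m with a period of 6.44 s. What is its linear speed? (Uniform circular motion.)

v = 2πr/T = 2π×47.82/6.44 = 46.66 m/s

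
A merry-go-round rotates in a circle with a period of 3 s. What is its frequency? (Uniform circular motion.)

f = 1/T = 1/3 = 0.3333 Hz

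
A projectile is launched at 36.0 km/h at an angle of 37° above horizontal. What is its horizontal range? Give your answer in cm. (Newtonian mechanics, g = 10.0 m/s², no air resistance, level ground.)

v₀ = 36.0 km/h × 0.2777777777777778 = 10.0 m/s
R = v₀² × sin(2θ) / g = 10.0² × sin(2 × 37°) / 10.0 = 100.0 × 0.961262 / 10.0 = 9.61262 m
R = 9.61262 m / 0.01 = 961.3 cm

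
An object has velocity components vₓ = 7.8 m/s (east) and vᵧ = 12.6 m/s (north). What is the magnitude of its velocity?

|v| = √(vₓ² + vᵧ²) = √(7.8² + 12.6²) = √(219.6) = 14.82 m/s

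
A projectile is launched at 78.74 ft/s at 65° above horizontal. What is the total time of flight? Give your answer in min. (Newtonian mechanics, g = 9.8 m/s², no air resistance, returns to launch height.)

v₀ = 78.74 ft/s × 0.3048 = 24.0 m/s
T = 2 × v₀ × sin(θ) / g = 2 × 24.0 × sin(65°) / 9.8 = 2 × 24.0 × 0.906308 / 9.8 = 4.43906 s
T = 4.43906 s / 60.0 = 0.07398 min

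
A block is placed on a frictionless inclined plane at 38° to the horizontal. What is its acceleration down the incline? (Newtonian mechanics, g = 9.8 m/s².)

a = g sin(θ) = 9.8 × sin(38°) = 9.8 × 0.6157 = 6.03 m/s²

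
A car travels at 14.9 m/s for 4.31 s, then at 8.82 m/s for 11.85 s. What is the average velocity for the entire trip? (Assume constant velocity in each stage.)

d₁ = v₁t₁ = 14.9 × 4.31 = 64.219 m
d₂ = v₂t₂ = 8.82 × 11.85 = 104.517 m
d_total = 168.736 m, t_total = 16.16 s
v_avg = d_total/t_total = 168.736/16.16 = 10.44 m/s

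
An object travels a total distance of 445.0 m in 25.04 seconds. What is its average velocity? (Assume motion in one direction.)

v_avg = Δd / Δt = 445.0 / 25.04 = 17.77 m/s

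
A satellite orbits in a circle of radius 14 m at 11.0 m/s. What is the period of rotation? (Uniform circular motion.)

T = 2πr/v = 2π×14/11.0 = 8.0 s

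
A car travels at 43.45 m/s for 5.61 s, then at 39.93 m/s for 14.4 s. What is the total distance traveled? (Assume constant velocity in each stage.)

d₁ = v₁t₁ = 43.45 × 5.61 = 243.7545 m
d₂ = v₂t₂ = 39.93 × 14.4 = 574.992 m
d_total = 243.7545 + 574.992 = 818.75 m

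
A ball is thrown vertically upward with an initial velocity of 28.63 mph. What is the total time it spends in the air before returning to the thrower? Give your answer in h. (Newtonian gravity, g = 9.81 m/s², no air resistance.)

v₀ = 28.63 mph × 0.44704 = 12.7988 m/s
t_total = 2 × v₀ / g = 2 × 12.7988 / 9.81 = 2.60934 s
t_total = 2.60934 s / 3600.0 = 0.0007248 h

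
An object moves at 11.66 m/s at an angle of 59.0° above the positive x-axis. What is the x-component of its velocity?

vₓ = v cos(θ) = 11.66 × cos(59.0°) = 6.01 m/s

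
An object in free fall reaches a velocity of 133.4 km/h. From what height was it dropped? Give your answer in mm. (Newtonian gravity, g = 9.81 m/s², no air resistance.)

v = 133.4 km/h × 0.2777777777777778 = 37.0556 m/s
h = v² / (2g) = 37.0556² / (2 × 9.81) = 69.9856 m
h = 69.9856 m / 0.001 = 69990 mm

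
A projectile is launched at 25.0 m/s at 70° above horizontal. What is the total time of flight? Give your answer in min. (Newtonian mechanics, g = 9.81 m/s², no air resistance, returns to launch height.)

T = 2 × v₀ × sin(θ) / g = 2 × 25.0 × sin(70°) / 9.81 = 2 × 25.0 × 0.939693 / 9.81 = 4.78946 s
T = 4.78946 s / 60.0 = 0.07982 min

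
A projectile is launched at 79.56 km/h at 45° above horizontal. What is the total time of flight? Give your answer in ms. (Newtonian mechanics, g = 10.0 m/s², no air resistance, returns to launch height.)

v₀ = 79.56 km/h × 0.2777777777777778 = 22.1 m/s
T = 2 × v₀ × sin(θ) / g = 2 × 22.1 × sin(45°) / 10.0 = 2 × 22.1 × 0.707107 / 10.0 = 3.12541 s
T = 3.12541 s / 0.001 = 3125 ms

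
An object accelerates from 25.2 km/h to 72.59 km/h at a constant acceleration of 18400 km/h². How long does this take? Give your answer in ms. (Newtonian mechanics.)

v₀ = 25.2 km/h × 0.2777777777777778 = 7.0 m/s
v = 72.59 km/h × 0.2777777777777778 = 20.1639 m/s
a = 18400 km/h² × 7.716049382716049e-05 = 1.41975 m/s²
t = (v - v₀) / a = (20.1639 - 7.0) / 1.41975 = 9.27198 s
t = 9.27198 s / 0.001 = 9272 ms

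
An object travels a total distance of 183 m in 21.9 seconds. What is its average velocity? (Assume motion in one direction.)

v_avg = Δd / Δt = 183 / 21.9 = 8.36 m/s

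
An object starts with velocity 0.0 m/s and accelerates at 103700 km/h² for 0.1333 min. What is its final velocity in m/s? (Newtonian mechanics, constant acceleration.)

a = 103700 km/h² × 7.716049382716049e-05 = 8.00154 m/s²
t = 0.1333 min × 60.0 = 7.998 s
v = v₀ + a × t = 0.0 + 8.00154 × 7.998 = 64.0 m/s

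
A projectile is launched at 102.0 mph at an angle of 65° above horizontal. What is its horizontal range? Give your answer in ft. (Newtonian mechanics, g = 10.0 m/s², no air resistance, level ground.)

v₀ = 102.0 mph × 0.44704 = 45.5981 m/s
R = v₀² × sin(2θ) / g = 45.5981² × sin(2 × 65°) / 10.0 = 2079.19 × 0.766044 / 10.0 = 159.275 m
R = 159.275 m / 0.3048 = 522.6 ft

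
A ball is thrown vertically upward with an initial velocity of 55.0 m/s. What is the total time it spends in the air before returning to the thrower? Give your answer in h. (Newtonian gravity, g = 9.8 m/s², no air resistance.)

t_total = 2 × v₀ / g = 2 × 55.0 / 9.8 = 11.2245 s
t_total = 11.2245 s / 3600.0 = 0.003118 h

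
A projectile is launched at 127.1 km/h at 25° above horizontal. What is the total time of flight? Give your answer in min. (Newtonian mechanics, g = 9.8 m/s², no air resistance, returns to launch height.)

v₀ = 127.1 km/h × 0.2777777777777778 = 35.3056 m/s
T = 2 × v₀ × sin(θ) / g = 2 × 35.3056 × sin(25°) / 9.8 = 2 × 35.3056 × 0.422618 / 9.8 = 3.04506 s
T = 3.04506 s / 60.0 = 0.05075 min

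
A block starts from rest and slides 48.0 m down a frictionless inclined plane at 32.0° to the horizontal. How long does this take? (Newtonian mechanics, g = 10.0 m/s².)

a = g sin(θ) = 10.0 × sin(32.0°) = 5.2992 m/s²
t = √(2d/a) = √(2 × 48.0 / 5.2992) = 4.26 s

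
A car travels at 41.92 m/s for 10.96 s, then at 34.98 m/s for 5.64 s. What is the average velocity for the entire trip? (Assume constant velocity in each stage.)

d₁ = v₁t₁ = 41.92 × 10.96 = 459.4432 m
d₂ = v₂t₂ = 34.98 × 5.64 = 197.2872 m
d_total = 656.7304 m, t_total = 16.6 s
v_avg = d_total/t_total = 656.7304/16.6 = 39.56 m/s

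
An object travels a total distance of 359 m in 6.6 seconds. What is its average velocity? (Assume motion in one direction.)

v_avg = Δd / Δt = 359 / 6.6 = 54.39 m/s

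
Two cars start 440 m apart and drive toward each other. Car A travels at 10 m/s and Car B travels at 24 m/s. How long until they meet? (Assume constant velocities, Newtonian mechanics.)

Combined speed: v_combined = 10 + 24 = 34 m/s
Time to meet: t = d/v_combined = 440/34 = 12.94 s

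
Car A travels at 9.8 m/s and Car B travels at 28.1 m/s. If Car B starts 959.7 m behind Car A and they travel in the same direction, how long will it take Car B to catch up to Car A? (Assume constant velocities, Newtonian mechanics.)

Relative speed: v_rel = 28.1 - 9.8 = 18.3 m/s
Time to catch: t = d₀/v_rel = 959.7/18.3 = 52.44 s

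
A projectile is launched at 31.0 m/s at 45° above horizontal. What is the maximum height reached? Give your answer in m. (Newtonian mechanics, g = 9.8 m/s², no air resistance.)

H = v₀² × sin²(θ) / (2g) = 31.0² × sin(45°)² / (2 × 9.8) = 961.0 × 0.5 / 19.6 = 24.52 m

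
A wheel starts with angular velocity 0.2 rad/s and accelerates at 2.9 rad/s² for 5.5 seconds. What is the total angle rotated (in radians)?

θ = ω₀t + ½αt² = 0.2×5.5 + ½×2.9×5.5² = 44.96 rad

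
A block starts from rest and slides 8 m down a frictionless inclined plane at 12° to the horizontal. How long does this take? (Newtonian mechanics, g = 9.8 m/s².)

a = g sin(θ) = 9.8 × sin(12°) = 2.0375 m/s²
t = √(2d/a) = √(2 × 8 / 2.0375) = 2.8 s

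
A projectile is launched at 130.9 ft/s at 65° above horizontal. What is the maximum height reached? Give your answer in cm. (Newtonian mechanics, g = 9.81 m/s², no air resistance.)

v₀ = 130.9 ft/s × 0.3048 = 39.8983 m/s
H = v₀² × sin²(θ) / (2g) = 39.8983² × sin(65°)² / (2 × 9.81) = 1591.87 × 0.821394 / 19.62 = 66.6439 m
H = 66.6439 m / 0.01 = 6664 cm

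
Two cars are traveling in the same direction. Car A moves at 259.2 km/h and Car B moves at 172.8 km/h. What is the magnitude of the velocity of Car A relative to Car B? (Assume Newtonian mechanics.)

v_rel = |v_A - v_B| = |259.2 - 172.8| = 86.4 km/h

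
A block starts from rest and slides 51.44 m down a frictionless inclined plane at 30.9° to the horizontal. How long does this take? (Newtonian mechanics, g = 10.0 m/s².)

a = g sin(θ) = 10.0 × sin(30.9°) = 5.1354 m/s²
t = √(2d/a) = √(2 × 51.44 / 5.1354) = 4.48 s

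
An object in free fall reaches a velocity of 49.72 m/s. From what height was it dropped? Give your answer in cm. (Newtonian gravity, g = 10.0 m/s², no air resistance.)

h = v² / (2g) = 49.72² / (2 × 10.0) = 123.604 m
h = 123.604 m / 0.01 = 12360 cm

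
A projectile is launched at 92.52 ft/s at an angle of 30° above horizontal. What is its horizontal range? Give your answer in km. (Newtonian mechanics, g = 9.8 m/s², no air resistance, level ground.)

v₀ = 92.52 ft/s × 0.3048 = 28.2001 m/s
R = v₀² × sin(2θ) / g = 28.2001² × sin(2 × 30°) / 9.8 = 795.246 × 0.866025 / 9.8 = 70.2758 m
R = 70.2758 m / 1000.0 = 0.07028 km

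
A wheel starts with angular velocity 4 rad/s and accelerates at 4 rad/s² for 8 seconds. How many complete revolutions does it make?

θ = ω₀t + ½αt² = 4×8 + ½×4×8² = 160.0 rad
Total revolutions = θ/(2π) = 160.0/(2π) = 25.46
Complete revolutions = ⌊25.46⌋ = 25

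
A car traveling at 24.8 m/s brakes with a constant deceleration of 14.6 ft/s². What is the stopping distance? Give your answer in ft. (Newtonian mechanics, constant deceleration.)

a = 14.6 ft/s² × 0.3048 = 4.45008 m/s²
d = v₀² / (2a) = 24.8² / (2 × 4.45008) = 615.04 / 8.90016 = 69.1044 m
d = 69.1044 m / 0.3048 = 226.7 ft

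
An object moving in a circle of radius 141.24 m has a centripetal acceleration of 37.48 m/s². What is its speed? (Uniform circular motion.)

v = √(a_c × r) = √(37.48 × 141.24) = 72.76 m/s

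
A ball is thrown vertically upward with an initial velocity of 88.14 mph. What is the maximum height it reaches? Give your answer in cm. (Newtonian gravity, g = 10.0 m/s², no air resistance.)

v₀ = 88.14 mph × 0.44704 = 39.4021 m/s
h_max = v₀² / (2g) = 39.4021² / (2 × 10.0) = 1552.53 / 20.0 = 77.6265 m
h_max = 77.6265 m / 0.01 = 7763 cm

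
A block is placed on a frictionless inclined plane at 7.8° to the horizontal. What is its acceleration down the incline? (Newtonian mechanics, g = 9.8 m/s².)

a = g sin(θ) = 9.8 × sin(7.8°) = 9.8 × 0.1357 = 1.33 m/s²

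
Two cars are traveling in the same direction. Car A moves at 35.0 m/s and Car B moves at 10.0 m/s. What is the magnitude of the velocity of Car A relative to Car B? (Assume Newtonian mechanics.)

v_rel = |v_A - v_B| = |35.0 - 10.0| = 25.0 m/s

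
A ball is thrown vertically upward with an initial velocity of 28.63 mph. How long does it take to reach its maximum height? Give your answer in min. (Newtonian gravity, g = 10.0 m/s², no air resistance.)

v₀ = 28.63 mph × 0.44704 = 12.7988 m/s
t_up = v₀ / g = 12.7988 / 10.0 = 1.27988 s
t_up = 1.27988 s / 60.0 = 0.02133 min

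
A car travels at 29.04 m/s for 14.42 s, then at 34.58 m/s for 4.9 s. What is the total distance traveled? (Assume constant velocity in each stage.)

d₁ = v₁t₁ = 29.04 × 14.42 = 418.7568 m
d₂ = v₂t₂ = 34.58 × 4.9 = 169.442 m
d_total = 418.7568 + 169.442 = 588.2 m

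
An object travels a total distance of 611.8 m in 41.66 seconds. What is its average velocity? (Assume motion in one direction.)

v_avg = Δd / Δt = 611.8 / 41.66 = 14.69 m/s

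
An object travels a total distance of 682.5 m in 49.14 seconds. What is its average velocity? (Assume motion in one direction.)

v_avg = Δd / Δt = 682.5 / 49.14 = 13.89 m/s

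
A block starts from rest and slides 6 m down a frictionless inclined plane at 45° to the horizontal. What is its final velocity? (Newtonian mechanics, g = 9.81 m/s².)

a = g sin(θ) = 9.81 × sin(45°) = 6.9367 m/s²
v = √(2ad) = √(2 × 6.9367 × 6) = 9.12 m/s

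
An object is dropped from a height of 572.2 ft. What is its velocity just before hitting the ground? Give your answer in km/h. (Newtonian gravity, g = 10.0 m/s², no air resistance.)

h = 572.2 ft × 0.3048 = 174.407 m
v = √(2gh) = √(2 × 10.0 × 174.407) = 59.0605 m/s
v = 59.0605 m/s / 0.2777777777777778 = 212.6 km/h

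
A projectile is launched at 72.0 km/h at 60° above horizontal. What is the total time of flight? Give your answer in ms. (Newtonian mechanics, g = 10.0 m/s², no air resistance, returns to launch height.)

v₀ = 72.0 km/h × 0.2777777777777778 = 20.0 m/s
T = 2 × v₀ × sin(θ) / g = 2 × 20.0 × sin(60°) / 10.0 = 2 × 20.0 × 0.866025 / 10.0 = 3.4641 s
T = 3.4641 s / 0.001 = 3464 ms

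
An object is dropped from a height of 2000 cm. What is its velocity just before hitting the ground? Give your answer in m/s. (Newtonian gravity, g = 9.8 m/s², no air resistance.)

h = 2000 cm × 0.01 = 20.0 m
v = √(2gh) = √(2 × 9.8 × 20.0) = 19.8 m/s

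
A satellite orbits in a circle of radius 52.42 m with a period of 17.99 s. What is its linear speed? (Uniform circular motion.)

v = 2πr/T = 2π×52.42/17.99 = 18.31 m/s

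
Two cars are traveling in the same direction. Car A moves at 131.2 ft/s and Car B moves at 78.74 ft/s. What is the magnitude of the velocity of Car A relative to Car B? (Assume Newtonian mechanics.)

v_rel = |v_A - v_B| = |131.2 - 78.74| = 52.46 ft/s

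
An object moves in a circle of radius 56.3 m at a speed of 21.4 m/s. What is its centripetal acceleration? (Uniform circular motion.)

a_c = v²/r = 21.4²/56.3 = 457.96/56.3 = 8.13 m/s²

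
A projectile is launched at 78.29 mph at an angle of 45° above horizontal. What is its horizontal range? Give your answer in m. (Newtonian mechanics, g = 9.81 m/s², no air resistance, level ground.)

v₀ = 78.29 mph × 0.44704 = 34.9988 m/s
R = v₀² × sin(2θ) / g = 34.9988² × sin(2 × 45°) / 9.81 = 1224.92 × 1.0 / 9.81 = 124.9 m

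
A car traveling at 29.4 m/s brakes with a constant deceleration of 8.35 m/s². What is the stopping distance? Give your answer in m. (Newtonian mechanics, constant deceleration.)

d = v₀² / (2a) = 29.4² / (2 × 8.35) = 864.36 / 16.7 = 51.76 m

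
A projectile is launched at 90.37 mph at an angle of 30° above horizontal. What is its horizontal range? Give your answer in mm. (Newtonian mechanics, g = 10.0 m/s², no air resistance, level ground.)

v₀ = 90.37 mph × 0.44704 = 40.399 m/s
R = v₀² × sin(2θ) / g = 40.399² × sin(2 × 30°) / 10.0 = 1632.08 × 0.866025 / 10.0 = 141.342 m
R = 141.342 m / 0.001 = 141300 mm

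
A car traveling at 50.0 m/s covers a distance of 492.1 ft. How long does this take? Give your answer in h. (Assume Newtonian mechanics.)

d = 492.1 ft × 0.3048 = 149.992 m
t = d / v = 149.992 / 50.0 = 2.99984 s
t = 2.99984 s / 3600.0 = 0.0008333 h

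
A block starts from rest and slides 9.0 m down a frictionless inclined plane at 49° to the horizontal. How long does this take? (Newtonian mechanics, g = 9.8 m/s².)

a = g sin(θ) = 9.8 × sin(49°) = 7.3962 m/s²
t = √(2d/a) = √(2 × 9.0 / 7.3962) = 1.56 s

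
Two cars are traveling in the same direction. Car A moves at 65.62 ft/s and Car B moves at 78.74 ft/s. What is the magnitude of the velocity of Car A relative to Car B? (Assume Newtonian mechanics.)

v_rel = |v_A - v_B| = |65.62 - 78.74| = 13.12 ft/s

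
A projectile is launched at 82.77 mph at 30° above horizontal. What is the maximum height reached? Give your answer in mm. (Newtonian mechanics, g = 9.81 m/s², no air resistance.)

v₀ = 82.77 mph × 0.44704 = 37.0015 m/s
H = v₀² × sin²(θ) / (2g) = 37.0015² × sin(30°)² / (2 × 9.81) = 1369.11 × 0.25 / 19.62 = 17.4453 m
H = 17.4453 m / 0.001 = 17450 mm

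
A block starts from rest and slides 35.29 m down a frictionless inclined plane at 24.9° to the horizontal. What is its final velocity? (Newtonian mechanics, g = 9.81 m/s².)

a = g sin(θ) = 9.81 × sin(24.9°) = 4.1304 m/s²
v = √(2ad) = √(2 × 4.1304 × 35.29) = 17.07 m/s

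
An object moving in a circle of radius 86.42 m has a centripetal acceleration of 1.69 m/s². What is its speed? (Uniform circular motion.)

v = √(a_c × r) = √(1.69 × 86.42) = 12.09 m/s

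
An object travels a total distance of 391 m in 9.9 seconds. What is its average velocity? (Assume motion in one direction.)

v_avg = Δd / Δt = 391 / 9.9 = 39.49 m/s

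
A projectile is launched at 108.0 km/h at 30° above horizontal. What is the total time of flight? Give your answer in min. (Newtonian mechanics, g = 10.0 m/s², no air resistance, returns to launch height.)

v₀ = 108.0 km/h × 0.2777777777777778 = 30.0 m/s
T = 2 × v₀ × sin(θ) / g = 2 × 30.0 × sin(30°) / 10.0 = 2 × 30.0 × 0.5 / 10.0 = 3.0 s
T = 3.0 s / 60.0 = 0.05 min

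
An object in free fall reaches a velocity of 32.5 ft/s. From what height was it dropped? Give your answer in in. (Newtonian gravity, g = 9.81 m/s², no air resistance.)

v = 32.5 ft/s × 0.3048 = 9.906 m/s
h = v² / (2g) = 9.906² / (2 × 9.81) = 5.00147 m
h = 5.00147 m / 0.0254 = 196.9 in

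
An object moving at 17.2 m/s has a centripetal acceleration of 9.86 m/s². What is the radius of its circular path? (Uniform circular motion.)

r = v²/a_c = 17.2²/9.86 = 30.0 m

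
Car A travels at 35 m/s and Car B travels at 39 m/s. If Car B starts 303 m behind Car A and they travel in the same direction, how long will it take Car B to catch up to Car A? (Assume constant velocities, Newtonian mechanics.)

Relative speed: v_rel = 39 - 35 = 4 m/s
Time to catch: t = d₀/v_rel = 303/4 = 75.75 s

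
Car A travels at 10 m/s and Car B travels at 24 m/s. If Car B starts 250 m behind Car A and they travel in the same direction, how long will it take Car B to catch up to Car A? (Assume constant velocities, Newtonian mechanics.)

Relative speed: v_rel = 24 - 10 = 14 m/s
Time to catch: t = d₀/v_rel = 250/14 = 17.86 s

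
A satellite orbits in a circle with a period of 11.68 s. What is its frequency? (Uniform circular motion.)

f = 1/T = 1/11.68 = 0.0856 Hz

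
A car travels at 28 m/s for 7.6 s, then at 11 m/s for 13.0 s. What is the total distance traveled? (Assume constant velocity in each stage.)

d₁ = v₁t₁ = 28 × 7.6 = 212.8 m
d₂ = v₂t₂ = 11 × 13.0 = 143.0 m
d_total = 212.8 + 143.0 = 355.8 m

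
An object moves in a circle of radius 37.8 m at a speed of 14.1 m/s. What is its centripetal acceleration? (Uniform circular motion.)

a_c = v²/r = 14.1²/37.8 = 198.81/37.8 = 5.26 m/s²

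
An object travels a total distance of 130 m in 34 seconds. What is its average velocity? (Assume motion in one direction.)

v_avg = Δd / Δt = 130 / 34 = 3.82 m/s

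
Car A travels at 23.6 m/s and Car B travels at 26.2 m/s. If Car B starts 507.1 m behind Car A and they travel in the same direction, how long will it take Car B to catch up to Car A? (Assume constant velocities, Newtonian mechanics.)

Relative speed: v_rel = 26.2 - 23.6 = 2.6 m/s
Time to catch: t = d₀/v_rel = 507.1/2.6 = 195.04 s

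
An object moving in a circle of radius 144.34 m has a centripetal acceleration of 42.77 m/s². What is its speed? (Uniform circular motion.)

v = √(a_c × r) = √(42.77 × 144.34) = 78.57 m/s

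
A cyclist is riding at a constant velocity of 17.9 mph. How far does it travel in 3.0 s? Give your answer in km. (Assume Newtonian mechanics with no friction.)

v = 17.9 mph × 0.44704 = 8.00202 m/s
d = v × t = 8.00202 × 3.0 = 24.0061 m
d = 24.0061 m / 1000.0 = 0.02401 km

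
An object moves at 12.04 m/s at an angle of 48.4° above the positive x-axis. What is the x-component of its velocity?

vₓ = v cos(θ) = 12.04 × cos(48.4°) = 7.99 m/s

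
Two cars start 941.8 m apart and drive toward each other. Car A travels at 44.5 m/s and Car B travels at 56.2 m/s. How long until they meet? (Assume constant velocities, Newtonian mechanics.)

Combined speed: v_combined = 44.5 + 56.2 = 100.7 m/s
Time to meet: t = d/v_combined = 941.8/100.7 = 9.35 s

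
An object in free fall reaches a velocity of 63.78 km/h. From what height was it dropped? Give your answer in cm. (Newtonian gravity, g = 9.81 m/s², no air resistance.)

v = 63.78 km/h × 0.2777777777777778 = 17.7167 m/s
h = v² / (2g) = 17.7167² / (2 × 9.81) = 15.998 m
h = 15.998 m / 0.01 = 1600 cm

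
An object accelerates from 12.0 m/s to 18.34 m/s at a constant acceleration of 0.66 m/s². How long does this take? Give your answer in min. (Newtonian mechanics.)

t = (v - v₀) / a = (18.34 - 12.0) / 0.66 = 9.60606 s
t = 9.60606 s / 60.0 = 0.1601 min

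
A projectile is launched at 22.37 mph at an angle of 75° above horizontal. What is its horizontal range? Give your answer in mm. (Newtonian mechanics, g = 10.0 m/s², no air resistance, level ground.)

v₀ = 22.37 mph × 0.44704 = 10.0003 m/s
R = v₀² × sin(2θ) / g = 10.0003² × sin(2 × 75°) / 10.0 = 100.006 × 0.5 / 10.0 = 5.0003 m
R = 5.0003 m / 0.001 = 5000 mm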